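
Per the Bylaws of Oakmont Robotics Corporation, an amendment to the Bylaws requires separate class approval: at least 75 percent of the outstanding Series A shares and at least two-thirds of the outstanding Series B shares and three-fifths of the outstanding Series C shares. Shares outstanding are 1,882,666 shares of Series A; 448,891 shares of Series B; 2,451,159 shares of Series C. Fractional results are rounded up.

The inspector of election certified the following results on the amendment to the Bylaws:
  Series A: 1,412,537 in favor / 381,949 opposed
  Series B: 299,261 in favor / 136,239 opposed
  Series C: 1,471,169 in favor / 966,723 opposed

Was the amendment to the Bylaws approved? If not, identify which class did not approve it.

Series A: 3/4 of 1882666 = 1411999.50, rounded up to 1412000; 1,412,000 required, 1,412,537 in favor — approved.
Series B: 2/3 of 448891 = 299260.67, rounded up to 299261; 299,261 required, 299,261 in favor — approved.
Series C: 3/5 of 2451159 = 1470695.40, rounded up to 1470696; 1,470,696 required, 1,471,169 in favor — approved.

Approved — every class gave the required vote.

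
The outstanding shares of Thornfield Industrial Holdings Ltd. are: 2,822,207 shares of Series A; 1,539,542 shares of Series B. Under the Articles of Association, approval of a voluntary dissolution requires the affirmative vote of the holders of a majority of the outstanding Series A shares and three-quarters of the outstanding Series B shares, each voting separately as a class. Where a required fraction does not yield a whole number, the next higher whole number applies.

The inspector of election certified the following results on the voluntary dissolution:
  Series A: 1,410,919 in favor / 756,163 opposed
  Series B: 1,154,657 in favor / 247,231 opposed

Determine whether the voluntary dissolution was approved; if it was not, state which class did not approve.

Not approved — the Series A shares did not give the required vote.

Series A: a majority of 2822207 is 1411104; 1,411,104 required, 1,410,919 in favor — not approved.
Series B: 3/4 of 1539542 = 1154656.50, rounded up to 1154657; 1,154,657 required, 1,154,657 in favor — approved.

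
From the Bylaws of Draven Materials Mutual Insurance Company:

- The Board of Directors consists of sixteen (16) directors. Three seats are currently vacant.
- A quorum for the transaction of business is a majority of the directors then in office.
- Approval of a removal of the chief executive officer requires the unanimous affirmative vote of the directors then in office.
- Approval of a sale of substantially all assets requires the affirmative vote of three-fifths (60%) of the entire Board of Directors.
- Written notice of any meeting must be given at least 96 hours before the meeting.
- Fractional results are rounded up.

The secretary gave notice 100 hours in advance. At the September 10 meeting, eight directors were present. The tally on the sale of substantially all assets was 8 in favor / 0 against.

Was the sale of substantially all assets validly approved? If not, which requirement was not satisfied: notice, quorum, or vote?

Invalid — vote requirement not satisfied.

Notice: 100 hours given; 96 required (100 ≥ 96). Satisfied.
Quorum: 8 present; quorum is 7. Satisfied.
Vote: the sale of substantially all assets requires three-fifths of the entire Board of Directors (16). 3/5 of 16 = 9.60, rounded up to 10, so 10 affirmative votes are needed; 8 voted in favor. Not satisfied.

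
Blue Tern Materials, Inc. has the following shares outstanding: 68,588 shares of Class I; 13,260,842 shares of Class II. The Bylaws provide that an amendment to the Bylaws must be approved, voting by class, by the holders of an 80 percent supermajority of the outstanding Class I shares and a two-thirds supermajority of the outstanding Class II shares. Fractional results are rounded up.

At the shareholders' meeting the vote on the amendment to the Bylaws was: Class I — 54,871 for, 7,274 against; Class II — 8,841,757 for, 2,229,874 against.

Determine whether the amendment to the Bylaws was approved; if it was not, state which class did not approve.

Approved — every class gave the required vote.

Class I: 4/5 of 68588 = 54870.40, rounded up to 54871; 54,871 required, 54,871 in favor — approved.
Class II: 2/3 of 13260842 = 8840561.33, rounded up to 8840562; 8,840,562 required, 8,841,757 in favor — approved.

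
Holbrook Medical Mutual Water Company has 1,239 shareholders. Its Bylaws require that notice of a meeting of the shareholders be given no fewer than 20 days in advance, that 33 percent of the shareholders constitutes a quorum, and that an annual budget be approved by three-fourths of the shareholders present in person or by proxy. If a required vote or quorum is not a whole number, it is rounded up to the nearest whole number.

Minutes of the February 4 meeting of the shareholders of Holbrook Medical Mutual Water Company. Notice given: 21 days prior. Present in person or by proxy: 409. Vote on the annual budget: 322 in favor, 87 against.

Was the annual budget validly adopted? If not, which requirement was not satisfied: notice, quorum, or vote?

Notice: 21 days given; 20 required. Satisfied.
Quorum: 33% of 1,239 = 408.87, rounded up to 409; 409 present. Satisfied.
Vote: requires three-fourths of those present (409); 3/4 of 409 = 306.75, rounded up to 307, so 307 needed; 322 in favor. Satisfied.

Valid — all requirements satisfied.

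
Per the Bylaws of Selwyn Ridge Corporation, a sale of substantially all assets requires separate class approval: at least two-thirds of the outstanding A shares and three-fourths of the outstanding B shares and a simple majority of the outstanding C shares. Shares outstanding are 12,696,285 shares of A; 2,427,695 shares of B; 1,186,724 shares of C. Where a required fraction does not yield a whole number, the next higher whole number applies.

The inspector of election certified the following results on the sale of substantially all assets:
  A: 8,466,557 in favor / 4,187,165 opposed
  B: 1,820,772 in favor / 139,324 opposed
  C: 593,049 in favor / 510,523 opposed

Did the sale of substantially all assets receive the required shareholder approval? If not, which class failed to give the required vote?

Not approved — the C shares did not give the required vote.

A: 2/3 of 12696285 = 8464190; 8,464,190 required, 8,466,557 in favor — approved.
B: 3/4 of 2427695 = 1820771.25, rounded up to 1820772; 1,820,772 required, 1,820,772 in favor — approved.
C: a majority of 1186724 is 593363; 593,363 required, 593,049 in favor — not approved.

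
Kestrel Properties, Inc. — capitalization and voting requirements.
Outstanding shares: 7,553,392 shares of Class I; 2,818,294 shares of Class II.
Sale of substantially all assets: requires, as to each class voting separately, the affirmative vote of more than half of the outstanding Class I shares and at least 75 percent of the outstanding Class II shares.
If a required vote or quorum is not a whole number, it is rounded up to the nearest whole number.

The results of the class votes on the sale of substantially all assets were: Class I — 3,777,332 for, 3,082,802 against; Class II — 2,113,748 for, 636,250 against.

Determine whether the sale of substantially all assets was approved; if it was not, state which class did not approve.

Approved — every class gave the required vote.

Class I: a majority of 7553392 is 3776697; 3,776,697 required, 3,777,332 in favor — approved.
Class II: 3/4 of 2818294 = 2113720.50, rounded up to 2113721; 2,113,721 required, 2,113,748 in favor — approved.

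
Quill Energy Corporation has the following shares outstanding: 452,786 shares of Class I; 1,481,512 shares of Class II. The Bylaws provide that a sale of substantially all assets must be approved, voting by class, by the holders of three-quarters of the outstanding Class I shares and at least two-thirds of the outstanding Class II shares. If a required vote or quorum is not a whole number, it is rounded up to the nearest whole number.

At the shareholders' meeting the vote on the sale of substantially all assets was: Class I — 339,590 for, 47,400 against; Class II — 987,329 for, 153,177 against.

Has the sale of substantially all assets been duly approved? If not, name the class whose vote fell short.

Not approved — the Class II shares did not give the required vote.

Class I: 3/4 of 452786 = 339589.50, rounded up to 339590; 339,590 required, 339,590 in favor — approved.
Class II: 2/3 of 1481512 = 987674.67, rounded up to 987675; 987,675 required, 987,329 in favor — not approved.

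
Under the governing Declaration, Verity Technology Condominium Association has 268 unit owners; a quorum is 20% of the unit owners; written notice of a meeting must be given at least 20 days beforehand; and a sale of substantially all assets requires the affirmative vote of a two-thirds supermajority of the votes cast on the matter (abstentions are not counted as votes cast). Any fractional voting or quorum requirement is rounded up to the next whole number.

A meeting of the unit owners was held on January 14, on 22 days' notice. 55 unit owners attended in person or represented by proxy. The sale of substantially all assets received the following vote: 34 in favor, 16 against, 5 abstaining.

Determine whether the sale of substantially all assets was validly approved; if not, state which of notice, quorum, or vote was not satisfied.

Notice: 22 days given; 20 required. Satisfied.
Quorum: 20% of 268 = 53.60, rounded up to 54; 55 present. Satisfied.
Vote: requires two-thirds of the votes cast (55 − 5 abstaining = 50); 2/3 of 50 = 33.33, rounded up to 34, so 34 needed; 34 in favor. Satisfied.

Valid — all requirements satisfied.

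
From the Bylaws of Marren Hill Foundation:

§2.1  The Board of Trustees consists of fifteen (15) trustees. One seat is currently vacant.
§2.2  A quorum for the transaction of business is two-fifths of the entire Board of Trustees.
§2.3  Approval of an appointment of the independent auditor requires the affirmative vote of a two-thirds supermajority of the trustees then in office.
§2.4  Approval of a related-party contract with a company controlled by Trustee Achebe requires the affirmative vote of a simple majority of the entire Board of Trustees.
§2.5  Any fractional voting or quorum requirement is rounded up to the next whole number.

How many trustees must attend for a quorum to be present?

6

2/5 of 15 = 6.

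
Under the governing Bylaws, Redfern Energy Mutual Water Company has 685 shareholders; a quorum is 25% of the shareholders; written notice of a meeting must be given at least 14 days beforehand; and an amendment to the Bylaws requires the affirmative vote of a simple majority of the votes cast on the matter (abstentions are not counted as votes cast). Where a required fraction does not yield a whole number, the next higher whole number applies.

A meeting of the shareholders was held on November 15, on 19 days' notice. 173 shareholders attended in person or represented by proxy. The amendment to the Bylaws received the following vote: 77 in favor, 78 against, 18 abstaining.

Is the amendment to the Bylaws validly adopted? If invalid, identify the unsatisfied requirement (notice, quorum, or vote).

Notice: 19 days given; 14 required. Satisfied.
Quorum: 25% of 685 = 171.25, rounded up to 172; 173 present. Satisfied.
Vote: requires a majority of the votes cast (173 − 18 abstaining = 155); a majority of 155 is 78, so 78 needed; 77 in favor. Not satisfied.

Invalid — vote requirement not satisfied.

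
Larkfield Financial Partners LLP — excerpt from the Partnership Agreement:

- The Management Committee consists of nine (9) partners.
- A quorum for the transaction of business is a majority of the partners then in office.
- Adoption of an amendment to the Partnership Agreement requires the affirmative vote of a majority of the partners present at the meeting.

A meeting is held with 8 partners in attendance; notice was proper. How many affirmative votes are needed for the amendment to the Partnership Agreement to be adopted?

5

The amendment to the Partnership Agreement requires a majority of the partners present (8).
A majority of 8 is 5.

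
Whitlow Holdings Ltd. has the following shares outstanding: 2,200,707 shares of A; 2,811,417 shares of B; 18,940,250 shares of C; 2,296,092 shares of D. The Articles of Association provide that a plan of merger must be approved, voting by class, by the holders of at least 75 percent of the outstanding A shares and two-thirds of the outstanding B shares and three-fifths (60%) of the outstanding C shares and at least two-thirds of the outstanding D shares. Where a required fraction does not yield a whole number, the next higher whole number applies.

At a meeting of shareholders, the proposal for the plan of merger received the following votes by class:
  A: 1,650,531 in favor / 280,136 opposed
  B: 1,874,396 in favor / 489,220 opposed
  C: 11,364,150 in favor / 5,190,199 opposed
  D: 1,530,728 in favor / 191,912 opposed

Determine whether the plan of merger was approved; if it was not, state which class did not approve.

A: 3/4 of 2200707 = 1650530.25, rounded up to 1650531; 1,650,531 required, 1,650,531 in favor — approved.
B: 2/3 of 2811417 = 1874278; 1,874,278 required, 1,874,396 in favor — approved.
C: 3/5 of 18940250 = 11364150; 11,364,150 required, 11,364,150 in favor — approved.
D: 2/3 of 2296092 = 1530728; 1,530,728 required, 1,530,728 in favor — approved.

Approved — every class gave the required vote.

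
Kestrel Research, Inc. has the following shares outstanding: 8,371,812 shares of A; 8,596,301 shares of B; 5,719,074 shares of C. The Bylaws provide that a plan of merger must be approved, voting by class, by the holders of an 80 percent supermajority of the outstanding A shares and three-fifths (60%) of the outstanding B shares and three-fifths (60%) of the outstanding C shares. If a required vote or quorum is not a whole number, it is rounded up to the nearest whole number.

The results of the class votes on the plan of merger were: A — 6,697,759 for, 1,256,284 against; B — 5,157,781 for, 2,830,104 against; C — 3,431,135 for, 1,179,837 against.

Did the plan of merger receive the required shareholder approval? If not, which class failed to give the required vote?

A: 4/5 of 8371812 = 6697449.60, rounded up to 6697450; 6,697,450 required, 6,697,759 in favor — approved.
B: 3/5 of 8596301 = 5157780.60, rounded up to 5157781; 5,157,781 required, 5,157,781 in favor — approved.
C: 3/5 of 5719074 = 3431444.40, rounded up to 3431445; 3,431,445 required, 3,431,135 in favor — not approved.

Not approved — the C shares did not give the required vote.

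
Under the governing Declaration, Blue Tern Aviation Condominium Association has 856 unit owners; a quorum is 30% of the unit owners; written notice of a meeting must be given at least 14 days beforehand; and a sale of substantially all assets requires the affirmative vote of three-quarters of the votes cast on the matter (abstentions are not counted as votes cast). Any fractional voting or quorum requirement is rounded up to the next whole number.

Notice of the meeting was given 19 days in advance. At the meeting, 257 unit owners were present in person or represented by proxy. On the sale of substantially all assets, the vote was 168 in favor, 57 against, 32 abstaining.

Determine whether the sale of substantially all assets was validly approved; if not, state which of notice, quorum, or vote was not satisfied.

Notice: 19 days given; 14 required. Satisfied.
Quorum: 30% of 856 = 256.80, rounded up to 257; 257 present. Satisfied.
Vote: requires three-fourths of the votes cast (257 − 32 abstaining = 225); 3/4 of 225 = 168.75, rounded up to 169, so 169 needed; 168 in favor. Not satisfied.

Invalid — vote requirement not satisfied.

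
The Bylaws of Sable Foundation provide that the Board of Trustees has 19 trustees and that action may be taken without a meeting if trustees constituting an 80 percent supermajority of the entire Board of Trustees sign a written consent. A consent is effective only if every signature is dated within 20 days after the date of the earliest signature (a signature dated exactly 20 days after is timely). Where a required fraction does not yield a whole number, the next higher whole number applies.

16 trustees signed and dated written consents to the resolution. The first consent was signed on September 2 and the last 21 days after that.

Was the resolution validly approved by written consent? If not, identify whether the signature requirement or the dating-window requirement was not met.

Signatures required: an 80 percent supermajority of 19 — 4/5 of 19 = 15.20, rounded up to 16, so 16 needed; 16 signed. Sufficient.
Dating window: the latest signature is 21 days after the earliest; the limit is 20 days. Outside the window.

Not effective — dating-window requirement not satisfied.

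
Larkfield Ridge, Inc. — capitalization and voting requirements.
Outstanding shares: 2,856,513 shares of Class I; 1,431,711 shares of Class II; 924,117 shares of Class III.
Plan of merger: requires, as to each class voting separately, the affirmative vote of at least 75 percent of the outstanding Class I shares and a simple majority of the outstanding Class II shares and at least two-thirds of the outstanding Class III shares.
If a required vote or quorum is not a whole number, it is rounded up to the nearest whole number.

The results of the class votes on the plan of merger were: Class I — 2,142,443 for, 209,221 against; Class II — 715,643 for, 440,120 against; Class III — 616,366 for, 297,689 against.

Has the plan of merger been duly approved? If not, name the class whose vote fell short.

Class I: 3/4 of 2856513 = 2142384.75, rounded up to 2142385; 2,142,385 required, 2,142,443 in favor — approved.
Class II: a majority of 1431711 is 715856; 715,856 required, 715,643 in favor — not approved.
Class III: 2/3 of 924117 = 616078; 616,078 required, 616,366 in favor — approved.

Not approved — the Class II shares did not give the required vote.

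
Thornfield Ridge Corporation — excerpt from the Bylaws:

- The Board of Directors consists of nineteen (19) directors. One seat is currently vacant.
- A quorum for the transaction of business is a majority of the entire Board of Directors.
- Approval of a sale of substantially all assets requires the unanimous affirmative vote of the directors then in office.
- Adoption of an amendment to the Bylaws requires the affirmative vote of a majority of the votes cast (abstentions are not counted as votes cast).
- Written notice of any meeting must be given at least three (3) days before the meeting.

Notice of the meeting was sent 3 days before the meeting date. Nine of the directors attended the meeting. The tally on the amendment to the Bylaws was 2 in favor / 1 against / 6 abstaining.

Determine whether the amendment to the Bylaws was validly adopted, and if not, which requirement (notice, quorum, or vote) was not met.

Notice: 3 days given; 3 required (3 ≥ 3). Satisfied.
Quorum: 9 present; quorum is 10. Not satisfied.
Vote: the amendment to the Bylaws requires a majority of the votes cast (9 present − 6 abstaining = 3). A majority of 3 is 2, so 2 affirmative votes are needed; 2 voted in favor. Satisfied. (Moot — without a quorum no business can be validly transacted.)

Invalid — quorum requirement not satisfied.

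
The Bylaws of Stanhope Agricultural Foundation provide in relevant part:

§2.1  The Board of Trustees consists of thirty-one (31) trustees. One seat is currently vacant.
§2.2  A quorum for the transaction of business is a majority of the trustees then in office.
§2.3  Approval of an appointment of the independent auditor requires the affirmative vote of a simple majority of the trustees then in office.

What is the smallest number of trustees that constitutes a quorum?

16

A majority of 30 is 16.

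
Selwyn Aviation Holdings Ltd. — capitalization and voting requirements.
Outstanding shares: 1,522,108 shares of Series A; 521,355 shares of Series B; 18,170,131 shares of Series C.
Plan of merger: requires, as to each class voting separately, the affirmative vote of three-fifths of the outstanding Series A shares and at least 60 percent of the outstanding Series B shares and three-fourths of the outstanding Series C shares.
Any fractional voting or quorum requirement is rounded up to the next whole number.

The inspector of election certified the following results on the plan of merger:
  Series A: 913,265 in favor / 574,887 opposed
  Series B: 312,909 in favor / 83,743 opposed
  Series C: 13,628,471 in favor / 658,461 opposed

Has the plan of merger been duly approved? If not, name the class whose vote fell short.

Approved — every class gave the required vote.

Series A: 3/5 of 1522108 = 913264.80, rounded up to 913265; 913,265 required, 913,265 in favor — approved.
Series B: 3/5 of 521355 = 312813; 312,813 required, 312,909 in favor — approved.
Series C: 3/4 of 18170131 = 13627598.25, rounded up to 13627599; 13,627,599 required, 13,628,471 in favor — approved.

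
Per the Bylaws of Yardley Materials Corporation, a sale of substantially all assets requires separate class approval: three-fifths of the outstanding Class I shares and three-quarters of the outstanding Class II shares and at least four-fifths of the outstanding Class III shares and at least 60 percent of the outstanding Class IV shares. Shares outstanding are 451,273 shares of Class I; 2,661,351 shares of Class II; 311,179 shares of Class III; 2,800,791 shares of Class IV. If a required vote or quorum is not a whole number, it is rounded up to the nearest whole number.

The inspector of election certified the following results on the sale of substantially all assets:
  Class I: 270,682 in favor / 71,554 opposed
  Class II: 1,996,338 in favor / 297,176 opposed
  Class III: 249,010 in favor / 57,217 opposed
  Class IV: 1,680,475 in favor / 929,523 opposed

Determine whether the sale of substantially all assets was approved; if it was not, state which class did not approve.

Class I: 3/5 of 451273 = 270763.80, rounded up to 270764; 270,764 required, 270,682 in favor — not approved.
Class II: 3/4 of 2661351 = 1996013.25, rounded up to 1996014; 1,996,014 required, 1,996,338 in favor — approved.
Class III: 4/5 of 311179 = 248943.20, rounded up to 248944; 248,944 required, 249,010 in favor — approved.
Class IV: 3/5 of 2800791 = 1680474.60, rounded up to 1680475; 1,680,475 required, 1,680,475 in favor — approved.

Not approved — the Class I shares did not give the required vote.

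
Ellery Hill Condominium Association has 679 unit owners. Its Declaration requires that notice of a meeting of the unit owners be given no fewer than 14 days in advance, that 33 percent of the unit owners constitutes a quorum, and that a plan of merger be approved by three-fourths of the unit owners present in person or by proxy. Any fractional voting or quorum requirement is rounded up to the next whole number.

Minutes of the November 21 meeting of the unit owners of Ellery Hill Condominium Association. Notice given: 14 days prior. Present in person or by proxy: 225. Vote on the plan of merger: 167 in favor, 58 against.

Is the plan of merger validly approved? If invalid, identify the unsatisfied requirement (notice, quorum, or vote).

Invalid — vote requirement not satisfied.

Notice: 14 days given; 14 required. Satisfied.
Quorum: 33% of 679 = 224.07, rounded up to 225; 225 present. Satisfied.
Vote: requires three-fourths of those present (225); 3/4 of 225 = 168.75, rounded up to 169, so 169 needed; 167 in favor. Not satisfied.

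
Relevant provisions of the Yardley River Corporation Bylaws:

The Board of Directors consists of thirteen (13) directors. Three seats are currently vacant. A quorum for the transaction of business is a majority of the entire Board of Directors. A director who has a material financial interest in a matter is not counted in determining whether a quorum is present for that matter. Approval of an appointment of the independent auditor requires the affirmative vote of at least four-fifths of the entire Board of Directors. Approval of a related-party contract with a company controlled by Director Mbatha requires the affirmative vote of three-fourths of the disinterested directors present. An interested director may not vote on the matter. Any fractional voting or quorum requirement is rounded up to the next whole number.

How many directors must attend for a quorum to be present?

A majority of 13 is 7.

7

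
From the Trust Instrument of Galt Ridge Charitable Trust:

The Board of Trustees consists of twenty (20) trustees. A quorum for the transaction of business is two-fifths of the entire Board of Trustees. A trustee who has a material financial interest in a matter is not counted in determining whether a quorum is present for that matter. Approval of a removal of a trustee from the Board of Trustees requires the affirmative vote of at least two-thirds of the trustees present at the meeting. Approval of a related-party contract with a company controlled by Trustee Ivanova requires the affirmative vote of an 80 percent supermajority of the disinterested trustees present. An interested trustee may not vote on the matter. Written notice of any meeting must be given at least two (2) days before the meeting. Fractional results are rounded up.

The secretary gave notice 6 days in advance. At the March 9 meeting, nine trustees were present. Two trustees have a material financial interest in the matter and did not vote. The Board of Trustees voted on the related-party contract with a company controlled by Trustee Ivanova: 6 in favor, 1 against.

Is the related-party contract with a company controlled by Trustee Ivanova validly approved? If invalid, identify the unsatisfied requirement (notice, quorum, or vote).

Invalid — quorum requirement not satisfied.

Notice: 6 days given; 2 required (6 ≥ 2). Satisfied.
Quorum: 9 present, but the 2 interested trustees do not count, leaving 7. Quorum is 8. Not satisfied.
Vote: the related-party contract with a company controlled by Trustee Ivanova requires four-fifths of the disinterested trustees present (9 − 2 = 7). 4/5 of 7 = 5.60, rounded up to 6, so 6 affirmative votes are needed; 6 voted in favor. Satisfied. (Moot — without a quorum no business can be validly transacted.)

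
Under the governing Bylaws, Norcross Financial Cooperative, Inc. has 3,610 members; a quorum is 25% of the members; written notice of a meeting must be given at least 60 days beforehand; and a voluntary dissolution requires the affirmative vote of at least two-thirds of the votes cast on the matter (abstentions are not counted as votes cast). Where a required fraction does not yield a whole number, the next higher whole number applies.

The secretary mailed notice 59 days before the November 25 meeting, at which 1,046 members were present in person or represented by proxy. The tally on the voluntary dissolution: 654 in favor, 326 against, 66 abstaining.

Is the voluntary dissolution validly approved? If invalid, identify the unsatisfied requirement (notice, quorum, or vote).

Invalid — notice requirement not satisfied.

Notice: 59 days given; 60 required. Not satisfied.
Quorum: 25% of 3,610 = 902.50, rounded up to 903; 1,046 present. Satisfied.
Vote: requires two-thirds of the votes cast (1,046 − 66 abstaining = 980); 2/3 of 980 = 653.33, rounded up to 654, so 654 needed; 654 in favor. Satisfied.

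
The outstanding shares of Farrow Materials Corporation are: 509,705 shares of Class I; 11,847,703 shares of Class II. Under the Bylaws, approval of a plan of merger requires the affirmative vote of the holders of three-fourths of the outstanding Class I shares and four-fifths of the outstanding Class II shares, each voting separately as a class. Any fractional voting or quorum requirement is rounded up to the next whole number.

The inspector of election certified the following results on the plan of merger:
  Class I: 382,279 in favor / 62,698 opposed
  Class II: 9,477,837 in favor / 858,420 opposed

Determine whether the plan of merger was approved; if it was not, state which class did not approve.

Not approved — the Class II shares did not give the required vote.

Class I: 3/4 of 509705 = 382278.75, rounded up to 382279; 382,279 required, 382,279 in favor — approved.
Class II: 4/5 of 11847703 = 9478162.40, rounded up to 9478163; 9,478,163 required, 9,477,837 in favor — not approved.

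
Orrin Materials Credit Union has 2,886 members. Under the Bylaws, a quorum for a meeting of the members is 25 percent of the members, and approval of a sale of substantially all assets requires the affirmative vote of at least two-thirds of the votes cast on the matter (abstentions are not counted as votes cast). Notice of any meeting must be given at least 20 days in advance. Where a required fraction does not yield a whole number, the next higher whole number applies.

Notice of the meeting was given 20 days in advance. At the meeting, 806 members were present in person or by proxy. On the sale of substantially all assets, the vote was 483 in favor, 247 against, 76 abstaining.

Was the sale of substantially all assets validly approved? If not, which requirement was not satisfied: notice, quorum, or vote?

Notice: 20 days given; 20 required. Satisfied.
Quorum: 25% of 2,886 = 721.50, rounded up to 722; 806 present. Satisfied.
Vote: requires two-thirds of the votes cast (806 − 76 abstaining = 730); 2/3 of 730 = 486.67, rounded up to 487, so 487 needed; 483 in favor. Not satisfied.

Invalid — vote requirement not satisfied.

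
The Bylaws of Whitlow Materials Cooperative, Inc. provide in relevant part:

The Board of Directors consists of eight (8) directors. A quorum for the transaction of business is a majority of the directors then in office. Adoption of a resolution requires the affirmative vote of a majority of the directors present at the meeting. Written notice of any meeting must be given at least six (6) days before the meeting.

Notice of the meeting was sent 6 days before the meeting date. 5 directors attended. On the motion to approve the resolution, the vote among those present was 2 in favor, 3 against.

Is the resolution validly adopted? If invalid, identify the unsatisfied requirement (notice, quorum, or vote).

Notice: 6 days given; 6 required (6 ≥ 6). Satisfied.
Quorum: 5 present; quorum is 5. Satisfied.
Vote: the resolution requires a majority of the directors present (5). A majority of 5 is 3, so 3 affirmative votes are needed; 2 voted in favor. Not satisfied.

Invalid — vote requirement not satisfied.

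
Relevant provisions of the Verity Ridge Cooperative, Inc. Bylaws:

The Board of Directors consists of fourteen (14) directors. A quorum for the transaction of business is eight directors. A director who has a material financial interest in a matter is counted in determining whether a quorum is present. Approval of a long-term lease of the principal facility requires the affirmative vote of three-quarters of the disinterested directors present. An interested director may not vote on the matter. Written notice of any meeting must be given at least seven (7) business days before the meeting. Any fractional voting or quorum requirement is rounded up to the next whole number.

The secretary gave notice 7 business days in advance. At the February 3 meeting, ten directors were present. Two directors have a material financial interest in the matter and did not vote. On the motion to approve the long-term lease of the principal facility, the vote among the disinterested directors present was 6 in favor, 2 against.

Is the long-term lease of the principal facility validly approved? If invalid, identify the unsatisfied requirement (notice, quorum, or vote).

Valid — all requirements satisfied.

Notice: 7 business days given; 7 required (7 ≥ 7). Satisfied.
Quorum: 10 present (interested directors count toward quorum); quorum is 8. Satisfied.
Vote: the long-term lease of the principal facility requires three-fourths of the disinterested directors present (10 − 2 = 8). 3/4 of 8 = 6, so 6 affirmative votes are needed; 6 voted in favor. Satisfied.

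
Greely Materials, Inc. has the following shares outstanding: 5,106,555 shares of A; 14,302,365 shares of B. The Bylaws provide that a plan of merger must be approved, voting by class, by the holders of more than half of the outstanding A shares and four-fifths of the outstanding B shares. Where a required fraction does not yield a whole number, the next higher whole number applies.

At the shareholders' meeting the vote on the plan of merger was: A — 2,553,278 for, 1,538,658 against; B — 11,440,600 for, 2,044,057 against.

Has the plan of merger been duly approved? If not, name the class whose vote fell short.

Not approved — the B shares did not give the required vote.

A: a majority of 5106555 is 2553278; 2,553,278 required, 2,553,278 in favor — approved.
B: 4/5 of 14302365 = 11441892; 11,441,892 required, 11,440,600 in favor — not approved.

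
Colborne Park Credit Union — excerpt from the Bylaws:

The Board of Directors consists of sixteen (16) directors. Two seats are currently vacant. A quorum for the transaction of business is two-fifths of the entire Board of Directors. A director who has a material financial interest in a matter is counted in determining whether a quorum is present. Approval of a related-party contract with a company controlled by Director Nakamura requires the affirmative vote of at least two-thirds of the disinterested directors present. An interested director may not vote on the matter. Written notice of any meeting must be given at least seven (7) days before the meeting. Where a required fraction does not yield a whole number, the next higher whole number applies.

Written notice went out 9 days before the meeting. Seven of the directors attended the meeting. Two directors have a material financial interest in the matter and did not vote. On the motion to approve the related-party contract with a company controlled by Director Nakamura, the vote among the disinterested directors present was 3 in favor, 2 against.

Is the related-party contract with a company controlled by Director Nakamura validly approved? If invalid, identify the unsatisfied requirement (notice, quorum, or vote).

Notice: 9 days given; 7 required (9 ≥ 7). Satisfied.
Quorum: 7 present (interested directors count toward quorum); quorum is 7. Satisfied.
Vote: the related-party contract with a company controlled by Director Nakamura requires two-thirds of the disinterested directors present (7 − 2 = 5). 2/3 of 5 = 3.33, rounded up to 4, so 4 affirmative votes are needed; 3 voted in favor. Not satisfied.

Invalid — vote requirement not satisfied.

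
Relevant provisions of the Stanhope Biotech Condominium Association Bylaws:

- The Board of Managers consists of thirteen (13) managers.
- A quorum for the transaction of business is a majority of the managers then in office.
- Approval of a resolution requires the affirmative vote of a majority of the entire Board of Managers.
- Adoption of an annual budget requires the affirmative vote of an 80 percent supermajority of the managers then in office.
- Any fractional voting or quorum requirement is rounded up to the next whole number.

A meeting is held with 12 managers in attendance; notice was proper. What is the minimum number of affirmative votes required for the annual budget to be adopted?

11

The annual budget requires four-fifths of the managers then in office (13).
4/5 of 13 = 10.40, rounded up to 11.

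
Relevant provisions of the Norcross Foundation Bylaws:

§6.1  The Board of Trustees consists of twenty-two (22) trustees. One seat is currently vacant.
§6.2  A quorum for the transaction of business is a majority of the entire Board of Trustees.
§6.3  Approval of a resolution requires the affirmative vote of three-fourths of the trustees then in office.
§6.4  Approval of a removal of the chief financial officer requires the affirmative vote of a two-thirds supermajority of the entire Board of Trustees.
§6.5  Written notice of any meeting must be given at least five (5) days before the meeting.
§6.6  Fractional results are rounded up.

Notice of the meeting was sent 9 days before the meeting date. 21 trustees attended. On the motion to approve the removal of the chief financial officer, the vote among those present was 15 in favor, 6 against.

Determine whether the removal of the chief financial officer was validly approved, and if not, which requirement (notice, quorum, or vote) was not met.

Notice: 9 days given; 5 required (9 ≥ 5). Satisfied.
Quorum: 21 present; quorum is 12. Satisfied.
Vote: the removal of the chief financial officer requires two-thirds of the entire Board of Trustees (22). 2/3 of 22 = 14.67, rounded up to 15, so 15 affirmative votes are needed; 15 voted in favor. Satisfied.

Valid — all requirements satisfied.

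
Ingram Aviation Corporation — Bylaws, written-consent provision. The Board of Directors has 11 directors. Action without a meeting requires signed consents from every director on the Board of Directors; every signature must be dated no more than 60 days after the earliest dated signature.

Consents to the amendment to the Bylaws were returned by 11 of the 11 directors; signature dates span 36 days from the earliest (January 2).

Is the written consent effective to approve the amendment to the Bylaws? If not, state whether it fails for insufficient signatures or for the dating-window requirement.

Signatures required: all of 11 — unanimous means all 11, so 11 needed; 11 signed. Sufficient.
Dating window: the latest signature is 36 days after the earliest; the limit is 60 days. Within the window.

Effective — both the signature and dating-window requirements are satisfied.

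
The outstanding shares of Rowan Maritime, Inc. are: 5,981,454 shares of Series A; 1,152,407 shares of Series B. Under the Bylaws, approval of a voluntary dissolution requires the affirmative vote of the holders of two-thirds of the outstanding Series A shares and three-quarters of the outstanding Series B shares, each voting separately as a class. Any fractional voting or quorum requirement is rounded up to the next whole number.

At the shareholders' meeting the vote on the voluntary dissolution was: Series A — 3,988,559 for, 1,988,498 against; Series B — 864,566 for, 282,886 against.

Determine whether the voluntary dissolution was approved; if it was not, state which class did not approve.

Approved — every class gave the required vote.

Series A: 2/3 of 5981454 = 3987636; 3,987,636 required, 3,988,559 in favor — approved.
Series B: 3/4 of 1152407 = 864305.25, rounded up to 864306; 864,306 required, 864,566 in favor — approved.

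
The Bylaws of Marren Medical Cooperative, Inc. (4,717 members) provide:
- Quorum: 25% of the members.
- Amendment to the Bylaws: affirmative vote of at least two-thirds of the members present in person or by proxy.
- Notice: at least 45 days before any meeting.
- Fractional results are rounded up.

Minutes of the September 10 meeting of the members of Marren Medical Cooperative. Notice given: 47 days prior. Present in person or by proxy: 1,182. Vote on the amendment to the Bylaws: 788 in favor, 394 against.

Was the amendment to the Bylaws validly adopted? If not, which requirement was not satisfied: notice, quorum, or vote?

Notice: 47 days given; 45 required. Satisfied.
Quorum: 25% of 4,717 = 1,179.25, rounded up to 1,180; 1,182 present. Satisfied.
Vote: requires two-thirds of those present (1,182); 2/3 of 1182 = 788, so 788 needed; 788 in favor. Satisfied.

Valid — all requirements satisfied.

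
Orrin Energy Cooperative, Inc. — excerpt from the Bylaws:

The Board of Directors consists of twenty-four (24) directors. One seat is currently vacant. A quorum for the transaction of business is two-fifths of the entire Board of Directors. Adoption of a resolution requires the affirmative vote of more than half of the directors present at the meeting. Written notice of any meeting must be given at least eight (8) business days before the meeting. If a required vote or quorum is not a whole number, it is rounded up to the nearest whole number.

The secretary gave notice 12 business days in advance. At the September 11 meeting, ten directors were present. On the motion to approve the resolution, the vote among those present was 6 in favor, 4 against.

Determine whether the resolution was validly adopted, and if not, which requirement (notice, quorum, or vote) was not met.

Valid — all requirements satisfied.

Notice: 12 business days given; 8 required (12 ≥ 8). Satisfied.
Quorum: 10 present; quorum is 10. Satisfied.
Vote: the resolution requires a majority of the directors present (10). A majority of 10 is 6, so 6 affirmative votes are needed; 6 voted in favor. Satisfied.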